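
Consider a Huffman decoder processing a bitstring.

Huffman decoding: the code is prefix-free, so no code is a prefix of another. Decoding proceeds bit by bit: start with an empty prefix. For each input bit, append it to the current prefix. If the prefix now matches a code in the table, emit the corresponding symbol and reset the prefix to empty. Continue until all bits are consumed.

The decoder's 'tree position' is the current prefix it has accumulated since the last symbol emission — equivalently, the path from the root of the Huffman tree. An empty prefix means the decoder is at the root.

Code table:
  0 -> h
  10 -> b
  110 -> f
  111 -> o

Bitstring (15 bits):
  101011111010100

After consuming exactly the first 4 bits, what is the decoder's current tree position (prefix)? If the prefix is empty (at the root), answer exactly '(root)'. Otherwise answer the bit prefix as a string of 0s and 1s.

Bit 0: prefix='1' (no match yet)
Bit 1: prefix='10' -> emit 'b', reset
Bit 2: prefix='1' (no match yet)
Bit 3: prefix='10' -> emit 'b', reset

Answer: (root)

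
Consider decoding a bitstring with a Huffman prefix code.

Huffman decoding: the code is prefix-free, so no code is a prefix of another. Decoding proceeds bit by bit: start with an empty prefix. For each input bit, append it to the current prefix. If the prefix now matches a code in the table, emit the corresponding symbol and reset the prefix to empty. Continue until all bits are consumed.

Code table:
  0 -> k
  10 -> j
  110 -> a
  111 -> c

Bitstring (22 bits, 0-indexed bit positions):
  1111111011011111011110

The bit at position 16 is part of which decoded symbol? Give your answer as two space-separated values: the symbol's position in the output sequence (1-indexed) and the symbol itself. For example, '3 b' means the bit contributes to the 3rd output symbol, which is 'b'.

Bit 0: prefix='1' (no match yet)
Bit 1: prefix='11' (no match yet)
Bit 2: prefix='111' -> emit 'c', reset
Bit 3: prefix='1' (no match yet)
Bit 4: prefix='11' (no match yet)
Bit 5: prefix='111' -> emit 'c', reset
Bit 6: prefix='1' (no match yet)
Bit 7: prefix='10' -> emit 'j', reset
Bit 8: prefix='1' (no match yet)
Bit 9: prefix='11' (no match yet)
Bit 10: prefix='110' -> emit 'a', reset
Bit 11: prefix='1' (no match yet)
Bit 12: prefix='11' (no match yet)
Bit 13: prefix='111' -> emit 'c', reset
Bit 14: prefix='1' (no match yet)
Bit 15: prefix='11' (no match yet)
Bit 16: prefix='110' -> emit 'a', reset
Bit 17: prefix='1' (no match yet)
Bit 18: prefix='11' (no match yet)
Bit 19: prefix='111' -> emit 'c', reset
Bit 20: prefix='1' (no match yet)

Answer: 6 a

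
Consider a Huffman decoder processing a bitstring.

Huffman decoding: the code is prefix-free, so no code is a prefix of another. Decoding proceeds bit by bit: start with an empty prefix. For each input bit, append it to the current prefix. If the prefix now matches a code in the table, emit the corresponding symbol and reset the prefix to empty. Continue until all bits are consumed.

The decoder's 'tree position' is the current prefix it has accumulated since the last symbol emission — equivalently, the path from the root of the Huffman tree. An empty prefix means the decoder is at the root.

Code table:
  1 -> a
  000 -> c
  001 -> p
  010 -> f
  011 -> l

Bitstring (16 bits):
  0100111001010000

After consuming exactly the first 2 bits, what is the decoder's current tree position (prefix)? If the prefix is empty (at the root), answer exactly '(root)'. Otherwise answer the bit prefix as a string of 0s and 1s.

Bit 0: prefix='0' (no match yet)
Bit 1: prefix='01' (no match yet)

Answer: 01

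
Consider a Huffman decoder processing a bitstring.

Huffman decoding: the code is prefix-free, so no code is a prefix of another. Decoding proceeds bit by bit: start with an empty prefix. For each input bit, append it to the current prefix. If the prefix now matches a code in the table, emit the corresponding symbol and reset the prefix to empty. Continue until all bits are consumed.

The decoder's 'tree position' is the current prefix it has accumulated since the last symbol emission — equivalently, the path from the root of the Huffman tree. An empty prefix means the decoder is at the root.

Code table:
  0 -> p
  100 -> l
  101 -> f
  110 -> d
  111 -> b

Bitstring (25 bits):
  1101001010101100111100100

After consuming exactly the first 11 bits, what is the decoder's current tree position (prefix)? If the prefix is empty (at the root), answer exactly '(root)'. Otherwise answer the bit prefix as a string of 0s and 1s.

Bit 0: prefix='1' (no match yet)
Bit 1: prefix='11' (no match yet)
Bit 2: prefix='110' -> emit 'd', reset
Bit 3: prefix='1' (no match yet)
Bit 4: prefix='10' (no match yet)
Bit 5: prefix='100' -> emit 'l', reset
Bit 6: prefix='1' (no match yet)
Bit 7: prefix='10' (no match yet)
Bit 8: prefix='101' -> emit 'f', reset
Bit 9: prefix='0' -> emit 'p', reset
Bit 10: prefix='1' (no match yet)

Answer: 1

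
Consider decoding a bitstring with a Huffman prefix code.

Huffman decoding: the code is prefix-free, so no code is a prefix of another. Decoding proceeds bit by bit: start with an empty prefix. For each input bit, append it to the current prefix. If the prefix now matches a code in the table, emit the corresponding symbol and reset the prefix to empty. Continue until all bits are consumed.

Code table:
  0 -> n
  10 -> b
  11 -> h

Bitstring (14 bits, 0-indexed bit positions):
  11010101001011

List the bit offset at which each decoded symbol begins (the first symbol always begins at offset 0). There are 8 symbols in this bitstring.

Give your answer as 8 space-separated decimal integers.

Answer: 0 2 3 5 7 9 10 12

Derivation:
Bit 0: prefix='1' (no match yet)
Bit 1: prefix='11' -> emit 'h', reset
Bit 2: prefix='0' -> emit 'n', reset
Bit 3: prefix='1' (no match yet)
Bit 4: prefix='10' -> emit 'b', reset
Bit 5: prefix='1' (no match yet)
Bit 6: prefix='10' -> emit 'b', reset
Bit 7: prefix='1' (no match yet)
Bit 8: prefix='10' -> emit 'b', reset
Bit 9: prefix='0' -> emit 'n', reset
Bit 10: prefix='1' (no match yet)
Bit 11: prefix='10' -> emit 'b', reset
Bit 12: prefix='1' (no match yet)
Bit 13: prefix='11' -> emit 'h', reset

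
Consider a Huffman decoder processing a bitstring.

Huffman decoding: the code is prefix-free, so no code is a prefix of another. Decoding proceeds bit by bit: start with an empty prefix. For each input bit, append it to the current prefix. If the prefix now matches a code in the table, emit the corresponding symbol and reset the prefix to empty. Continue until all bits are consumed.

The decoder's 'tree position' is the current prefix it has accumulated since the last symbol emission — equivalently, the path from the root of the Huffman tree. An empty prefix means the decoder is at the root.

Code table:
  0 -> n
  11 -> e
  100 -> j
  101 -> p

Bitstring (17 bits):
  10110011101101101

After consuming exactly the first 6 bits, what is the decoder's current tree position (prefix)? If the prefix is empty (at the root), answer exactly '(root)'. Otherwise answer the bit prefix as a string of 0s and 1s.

Bit 0: prefix='1' (no match yet)
Bit 1: prefix='10' (no match yet)
Bit 2: prefix='101' -> emit 'p', reset
Bit 3: prefix='1' (no match yet)
Bit 4: prefix='10' (no match yet)
Bit 5: prefix='100' -> emit 'j', reset

Answer: (root)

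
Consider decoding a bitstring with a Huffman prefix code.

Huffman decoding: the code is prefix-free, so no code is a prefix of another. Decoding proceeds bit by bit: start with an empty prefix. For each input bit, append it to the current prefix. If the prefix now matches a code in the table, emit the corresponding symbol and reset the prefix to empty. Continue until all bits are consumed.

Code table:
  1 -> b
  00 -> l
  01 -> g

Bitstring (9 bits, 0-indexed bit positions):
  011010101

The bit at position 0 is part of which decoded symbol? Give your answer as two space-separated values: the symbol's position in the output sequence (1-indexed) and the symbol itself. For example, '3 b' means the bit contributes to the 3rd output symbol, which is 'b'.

Answer: 1 g

Derivation:
Bit 0: prefix='0' (no match yet)
Bit 1: prefix='01' -> emit 'g', reset
Bit 2: prefix='1' -> emit 'b', reset
Bit 3: prefix='0' (no match yet)
Bit 4: prefix='01' -> emit 'g', reset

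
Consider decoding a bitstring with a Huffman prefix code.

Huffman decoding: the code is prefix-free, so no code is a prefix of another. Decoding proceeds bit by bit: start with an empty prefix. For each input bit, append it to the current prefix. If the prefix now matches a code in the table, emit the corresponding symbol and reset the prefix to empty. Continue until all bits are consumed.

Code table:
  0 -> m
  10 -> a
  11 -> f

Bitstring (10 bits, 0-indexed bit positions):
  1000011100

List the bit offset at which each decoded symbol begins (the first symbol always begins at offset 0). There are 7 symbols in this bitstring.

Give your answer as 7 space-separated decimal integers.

Bit 0: prefix='1' (no match yet)
Bit 1: prefix='10' -> emit 'a', reset
Bit 2: prefix='0' -> emit 'm', reset
Bit 3: prefix='0' -> emit 'm', reset
Bit 4: prefix='0' -> emit 'm', reset
Bit 5: prefix='1' (no match yet)
Bit 6: prefix='11' -> emit 'f', reset
Bit 7: prefix='1' (no match yet)
Bit 8: prefix='10' -> emit 'a', reset
Bit 9: prefix='0' -> emit 'm', reset

Answer: 0 2 3 4 5 7 9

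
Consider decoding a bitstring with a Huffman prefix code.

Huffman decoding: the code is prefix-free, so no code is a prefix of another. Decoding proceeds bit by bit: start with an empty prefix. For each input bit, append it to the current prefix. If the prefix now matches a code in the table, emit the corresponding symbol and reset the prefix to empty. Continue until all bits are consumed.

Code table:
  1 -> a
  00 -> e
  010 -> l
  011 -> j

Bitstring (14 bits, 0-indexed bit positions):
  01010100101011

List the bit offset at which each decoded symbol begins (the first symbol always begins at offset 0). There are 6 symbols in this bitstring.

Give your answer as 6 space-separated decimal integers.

Bit 0: prefix='0' (no match yet)
Bit 1: prefix='01' (no match yet)
Bit 2: prefix='010' -> emit 'l', reset
Bit 3: prefix='1' -> emit 'a', reset
Bit 4: prefix='0' (no match yet)
Bit 5: prefix='01' (no match yet)
Bit 6: prefix='010' -> emit 'l', reset
Bit 7: prefix='0' (no match yet)
Bit 8: prefix='01' (no match yet)
Bit 9: prefix='010' -> emit 'l', reset
Bit 10: prefix='1' -> emit 'a', reset
Bit 11: prefix='0' (no match yet)
Bit 12: prefix='01' (no match yet)
Bit 13: prefix='011' -> emit 'j', reset

Answer: 0 3 4 7 10 11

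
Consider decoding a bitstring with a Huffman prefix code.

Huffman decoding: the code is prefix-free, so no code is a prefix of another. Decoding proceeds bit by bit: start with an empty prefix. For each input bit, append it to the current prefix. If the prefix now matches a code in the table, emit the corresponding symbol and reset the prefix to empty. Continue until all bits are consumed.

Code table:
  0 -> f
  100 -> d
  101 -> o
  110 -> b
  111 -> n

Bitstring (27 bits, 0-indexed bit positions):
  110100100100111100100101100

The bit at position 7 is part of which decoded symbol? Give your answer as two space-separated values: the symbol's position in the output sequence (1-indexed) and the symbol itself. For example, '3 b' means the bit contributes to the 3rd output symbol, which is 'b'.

Bit 0: prefix='1' (no match yet)
Bit 1: prefix='11' (no match yet)
Bit 2: prefix='110' -> emit 'b', reset
Bit 3: prefix='1' (no match yet)
Bit 4: prefix='10' (no match yet)
Bit 5: prefix='100' -> emit 'd', reset
Bit 6: prefix='1' (no match yet)
Bit 7: prefix='10' (no match yet)
Bit 8: prefix='100' -> emit 'd', reset
Bit 9: prefix='1' (no match yet)
Bit 10: prefix='10' (no match yet)
Bit 11: prefix='100' -> emit 'd', reset

Answer: 3 d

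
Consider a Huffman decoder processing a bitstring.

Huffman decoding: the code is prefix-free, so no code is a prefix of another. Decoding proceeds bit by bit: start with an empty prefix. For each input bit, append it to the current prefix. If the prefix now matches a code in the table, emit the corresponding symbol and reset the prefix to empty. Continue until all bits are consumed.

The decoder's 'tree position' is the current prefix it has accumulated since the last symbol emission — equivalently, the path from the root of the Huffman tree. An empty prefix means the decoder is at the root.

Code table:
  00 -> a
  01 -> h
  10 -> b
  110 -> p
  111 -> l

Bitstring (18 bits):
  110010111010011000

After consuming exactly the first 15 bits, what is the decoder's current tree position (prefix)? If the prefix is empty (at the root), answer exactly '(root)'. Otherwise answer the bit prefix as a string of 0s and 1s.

Answer: 1

Derivation:
Bit 0: prefix='1' (no match yet)
Bit 1: prefix='11' (no match yet)
Bit 2: prefix='110' -> emit 'p', reset
Bit 3: prefix='0' (no match yet)
Bit 4: prefix='01' -> emit 'h', reset
Bit 5: prefix='0' (no match yet)
Bit 6: prefix='01' -> emit 'h', reset
Bit 7: prefix='1' (no match yet)
Bit 8: prefix='11' (no match yet)
Bit 9: prefix='110' -> emit 'p', reset
Bit 10: prefix='1' (no match yet)
Bit 11: prefix='10' -> emit 'b', reset
Bit 12: prefix='0' (no match yet)
Bit 13: prefix='01' -> emit 'h', reset
Bit 14: prefix='1' (no match yet)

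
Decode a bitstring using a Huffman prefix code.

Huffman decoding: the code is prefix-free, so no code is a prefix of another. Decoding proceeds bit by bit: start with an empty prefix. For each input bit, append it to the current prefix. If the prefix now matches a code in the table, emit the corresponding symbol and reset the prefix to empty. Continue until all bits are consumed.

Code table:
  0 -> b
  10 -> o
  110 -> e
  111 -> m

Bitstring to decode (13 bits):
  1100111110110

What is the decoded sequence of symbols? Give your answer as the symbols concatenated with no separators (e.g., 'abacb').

Bit 0: prefix='1' (no match yet)
Bit 1: prefix='11' (no match yet)
Bit 2: prefix='110' -> emit 'e', reset
Bit 3: prefix='0' -> emit 'b', reset
Bit 4: prefix='1' (no match yet)
Bit 5: prefix='11' (no match yet)
Bit 6: prefix='111' -> emit 'm', reset
Bit 7: prefix='1' (no match yet)
Bit 8: prefix='11' (no match yet)
Bit 9: prefix='110' -> emit 'e', reset
Bit 10: prefix='1' (no match yet)
Bit 11: prefix='11' (no match yet)
Bit 12: prefix='110' -> emit 'e', reset

Answer: ebmee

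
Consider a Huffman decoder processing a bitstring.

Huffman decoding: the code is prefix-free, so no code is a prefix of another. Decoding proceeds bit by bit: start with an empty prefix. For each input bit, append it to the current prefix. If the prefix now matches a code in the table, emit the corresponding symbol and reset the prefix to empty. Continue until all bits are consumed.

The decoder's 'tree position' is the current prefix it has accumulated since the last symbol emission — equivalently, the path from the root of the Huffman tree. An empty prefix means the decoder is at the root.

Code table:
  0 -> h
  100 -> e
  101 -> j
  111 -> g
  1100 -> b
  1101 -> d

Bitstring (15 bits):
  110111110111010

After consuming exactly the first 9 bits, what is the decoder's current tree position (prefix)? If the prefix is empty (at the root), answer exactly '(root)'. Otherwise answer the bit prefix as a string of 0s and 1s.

Answer: 10

Derivation:
Bit 0: prefix='1' (no match yet)
Bit 1: prefix='11' (no match yet)
Bit 2: prefix='110' (no match yet)
Bit 3: prefix='1101' -> emit 'd', reset
Bit 4: prefix='1' (no match yet)
Bit 5: prefix='11' (no match yet)
Bit 6: prefix='111' -> emit 'g', reset
Bit 7: prefix='1' (no match yet)
Bit 8: prefix='10' (no match yet)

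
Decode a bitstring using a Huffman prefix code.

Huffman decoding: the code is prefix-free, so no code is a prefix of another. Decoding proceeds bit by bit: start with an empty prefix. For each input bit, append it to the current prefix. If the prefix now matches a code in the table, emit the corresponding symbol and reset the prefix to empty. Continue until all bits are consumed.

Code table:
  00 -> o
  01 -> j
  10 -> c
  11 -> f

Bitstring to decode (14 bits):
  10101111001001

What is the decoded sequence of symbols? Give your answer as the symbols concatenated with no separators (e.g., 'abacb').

Bit 0: prefix='1' (no match yet)
Bit 1: prefix='10' -> emit 'c', reset
Bit 2: prefix='1' (no match yet)
Bit 3: prefix='10' -> emit 'c', reset
Bit 4: prefix='1' (no match yet)
Bit 5: prefix='11' -> emit 'f', reset
Bit 6: prefix='1' (no match yet)
Bit 7: prefix='11' -> emit 'f', reset
Bit 8: prefix='0' (no match yet)
Bit 9: prefix='00' -> emit 'o', reset
Bit 10: prefix='1' (no match yet)
Bit 11: prefix='10' -> emit 'c', reset
Bit 12: prefix='0' (no match yet)
Bit 13: prefix='01' -> emit 'j', reset

Answer: ccffocj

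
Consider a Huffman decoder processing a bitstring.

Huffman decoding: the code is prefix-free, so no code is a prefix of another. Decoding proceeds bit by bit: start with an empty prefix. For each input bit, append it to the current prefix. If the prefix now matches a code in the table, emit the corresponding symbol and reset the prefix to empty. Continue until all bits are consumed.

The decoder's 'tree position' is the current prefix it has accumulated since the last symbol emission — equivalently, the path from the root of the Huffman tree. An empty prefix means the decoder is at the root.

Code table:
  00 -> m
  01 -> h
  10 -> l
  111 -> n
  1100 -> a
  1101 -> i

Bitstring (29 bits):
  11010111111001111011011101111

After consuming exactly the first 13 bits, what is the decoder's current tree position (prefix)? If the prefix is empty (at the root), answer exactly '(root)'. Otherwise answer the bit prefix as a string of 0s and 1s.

Answer: (root)

Derivation:
Bit 0: prefix='1' (no match yet)
Bit 1: prefix='11' (no match yet)
Bit 2: prefix='110' (no match yet)
Bit 3: prefix='1101' -> emit 'i', reset
Bit 4: prefix='0' (no match yet)
Bit 5: prefix='01' -> emit 'h', reset
Bit 6: prefix='1' (no match yet)
Bit 7: prefix='11' (no match yet)
Bit 8: prefix='111' -> emit 'n', reset
Bit 9: prefix='1' (no match yet)
Bit 10: prefix='11' (no match yet)
Bit 11: prefix='110' (no match yet)
Bit 12: prefix='1100' -> emit 'a', reset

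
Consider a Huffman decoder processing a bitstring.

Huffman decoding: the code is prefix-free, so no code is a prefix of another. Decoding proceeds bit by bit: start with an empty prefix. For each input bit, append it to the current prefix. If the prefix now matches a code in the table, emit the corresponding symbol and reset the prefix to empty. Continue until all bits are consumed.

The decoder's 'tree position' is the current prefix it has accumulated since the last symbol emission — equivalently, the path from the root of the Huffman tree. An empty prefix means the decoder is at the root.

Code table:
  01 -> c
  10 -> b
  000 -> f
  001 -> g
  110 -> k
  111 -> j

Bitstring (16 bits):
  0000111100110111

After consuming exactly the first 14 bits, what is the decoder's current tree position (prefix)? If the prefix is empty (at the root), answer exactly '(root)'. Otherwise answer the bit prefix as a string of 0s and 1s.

Bit 0: prefix='0' (no match yet)
Bit 1: prefix='00' (no match yet)
Bit 2: prefix='000' -> emit 'f', reset
Bit 3: prefix='0' (no match yet)
Bit 4: prefix='01' -> emit 'c', reset
Bit 5: prefix='1' (no match yet)
Bit 6: prefix='11' (no match yet)
Bit 7: prefix='111' -> emit 'j', reset
Bit 8: prefix='0' (no match yet)
Bit 9: prefix='00' (no match yet)
Bit 10: prefix='001' -> emit 'g', reset
Bit 11: prefix='1' (no match yet)
Bit 12: prefix='10' -> emit 'b', reset
Bit 13: prefix='1' (no match yet)

Answer: 1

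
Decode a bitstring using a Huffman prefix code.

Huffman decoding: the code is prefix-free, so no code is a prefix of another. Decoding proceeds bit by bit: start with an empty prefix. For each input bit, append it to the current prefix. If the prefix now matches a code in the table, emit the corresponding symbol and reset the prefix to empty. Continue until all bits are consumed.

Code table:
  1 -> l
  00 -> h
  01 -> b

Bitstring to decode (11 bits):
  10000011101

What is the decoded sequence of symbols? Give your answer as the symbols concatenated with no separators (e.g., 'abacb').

Answer: lhhbllb

Derivation:
Bit 0: prefix='1' -> emit 'l', reset
Bit 1: prefix='0' (no match yet)
Bit 2: prefix='00' -> emit 'h', reset
Bit 3: prefix='0' (no match yet)
Bit 4: prefix='00' -> emit 'h', reset
Bit 5: prefix='0' (no match yet)
Bit 6: prefix='01' -> emit 'b', reset
Bit 7: prefix='1' -> emit 'l', reset
Bit 8: prefix='1' -> emit 'l', reset
Bit 9: prefix='0' (no match yet)
Bit 10: prefix='01' -> emit 'b', reset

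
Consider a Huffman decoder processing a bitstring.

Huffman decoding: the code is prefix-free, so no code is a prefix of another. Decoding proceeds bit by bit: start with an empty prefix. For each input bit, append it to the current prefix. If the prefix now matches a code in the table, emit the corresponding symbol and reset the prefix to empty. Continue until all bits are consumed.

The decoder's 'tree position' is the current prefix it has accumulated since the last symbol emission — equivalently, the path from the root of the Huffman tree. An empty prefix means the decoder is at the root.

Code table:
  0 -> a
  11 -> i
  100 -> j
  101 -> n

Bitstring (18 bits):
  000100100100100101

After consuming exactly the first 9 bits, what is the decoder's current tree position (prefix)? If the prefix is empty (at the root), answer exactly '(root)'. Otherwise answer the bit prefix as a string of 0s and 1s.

Answer: (root)

Derivation:
Bit 0: prefix='0' -> emit 'a', reset
Bit 1: prefix='0' -> emit 'a', reset
Bit 2: prefix='0' -> emit 'a', reset
Bit 3: prefix='1' (no match yet)
Bit 4: prefix='10' (no match yet)
Bit 5: prefix='100' -> emit 'j', reset
Bit 6: prefix='1' (no match yet)
Bit 7: prefix='10' (no match yet)
Bit 8: prefix='100' -> emit 'j', reset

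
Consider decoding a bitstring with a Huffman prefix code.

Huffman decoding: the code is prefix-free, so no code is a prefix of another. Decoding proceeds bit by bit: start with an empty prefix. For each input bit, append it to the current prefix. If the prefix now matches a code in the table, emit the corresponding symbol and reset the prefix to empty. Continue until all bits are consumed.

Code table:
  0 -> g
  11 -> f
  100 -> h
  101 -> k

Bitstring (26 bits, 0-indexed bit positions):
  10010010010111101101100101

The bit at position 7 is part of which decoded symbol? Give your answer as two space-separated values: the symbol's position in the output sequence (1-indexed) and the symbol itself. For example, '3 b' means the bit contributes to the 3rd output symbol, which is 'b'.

Answer: 3 h

Derivation:
Bit 0: prefix='1' (no match yet)
Bit 1: prefix='10' (no match yet)
Bit 2: prefix='100' -> emit 'h', reset
Bit 3: prefix='1' (no match yet)
Bit 4: prefix='10' (no match yet)
Bit 5: prefix='100' -> emit 'h', reset
Bit 6: prefix='1' (no match yet)
Bit 7: prefix='10' (no match yet)
Bit 8: prefix='100' -> emit 'h', reset
Bit 9: prefix='1' (no match yet)
Bit 10: prefix='10' (no match yet)
Bit 11: prefix='101' -> emit 'k', reset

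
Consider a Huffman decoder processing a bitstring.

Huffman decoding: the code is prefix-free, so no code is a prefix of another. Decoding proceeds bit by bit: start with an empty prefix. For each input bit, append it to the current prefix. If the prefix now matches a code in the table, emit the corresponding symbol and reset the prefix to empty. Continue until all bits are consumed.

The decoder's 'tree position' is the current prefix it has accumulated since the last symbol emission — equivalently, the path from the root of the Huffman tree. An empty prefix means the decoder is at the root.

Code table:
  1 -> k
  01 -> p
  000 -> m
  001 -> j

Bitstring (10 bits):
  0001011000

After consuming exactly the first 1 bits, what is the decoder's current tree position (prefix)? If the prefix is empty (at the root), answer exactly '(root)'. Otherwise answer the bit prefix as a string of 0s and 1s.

Answer: 0

Derivation:
Bit 0: prefix='0' (no match yet)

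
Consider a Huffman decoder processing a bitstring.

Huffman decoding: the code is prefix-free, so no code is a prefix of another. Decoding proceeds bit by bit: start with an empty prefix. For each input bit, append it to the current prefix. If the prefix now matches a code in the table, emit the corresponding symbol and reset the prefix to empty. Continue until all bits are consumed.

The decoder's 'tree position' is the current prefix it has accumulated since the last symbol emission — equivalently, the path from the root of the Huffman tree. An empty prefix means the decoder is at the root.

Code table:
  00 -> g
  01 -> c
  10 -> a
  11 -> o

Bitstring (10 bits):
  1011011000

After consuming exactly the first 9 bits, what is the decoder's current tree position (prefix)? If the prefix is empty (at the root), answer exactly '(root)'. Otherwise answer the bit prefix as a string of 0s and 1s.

Answer: 0

Derivation:
Bit 0: prefix='1' (no match yet)
Bit 1: prefix='10' -> emit 'a', reset
Bit 2: prefix='1' (no match yet)
Bit 3: prefix='11' -> emit 'o', reset
Bit 4: prefix='0' (no match yet)
Bit 5: prefix='01' -> emit 'c', reset
Bit 6: prefix='1' (no match yet)
Bit 7: prefix='10' -> emit 'a', reset
Bit 8: prefix='0' (no match yet)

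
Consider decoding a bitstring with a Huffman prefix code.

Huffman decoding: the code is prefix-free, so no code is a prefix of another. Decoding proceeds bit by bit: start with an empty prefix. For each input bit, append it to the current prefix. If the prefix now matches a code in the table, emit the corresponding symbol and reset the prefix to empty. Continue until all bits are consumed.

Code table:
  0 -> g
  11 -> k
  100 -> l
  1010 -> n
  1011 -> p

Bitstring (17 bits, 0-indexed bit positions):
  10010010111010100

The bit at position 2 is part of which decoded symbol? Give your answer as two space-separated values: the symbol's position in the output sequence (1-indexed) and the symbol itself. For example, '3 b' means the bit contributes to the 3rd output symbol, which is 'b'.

Answer: 1 l

Derivation:
Bit 0: prefix='1' (no match yet)
Bit 1: prefix='10' (no match yet)
Bit 2: prefix='100' -> emit 'l', reset
Bit 3: prefix='1' (no match yet)
Bit 4: prefix='10' (no match yet)
Bit 5: prefix='100' -> emit 'l', reset
Bit 6: prefix='1' (no match yet)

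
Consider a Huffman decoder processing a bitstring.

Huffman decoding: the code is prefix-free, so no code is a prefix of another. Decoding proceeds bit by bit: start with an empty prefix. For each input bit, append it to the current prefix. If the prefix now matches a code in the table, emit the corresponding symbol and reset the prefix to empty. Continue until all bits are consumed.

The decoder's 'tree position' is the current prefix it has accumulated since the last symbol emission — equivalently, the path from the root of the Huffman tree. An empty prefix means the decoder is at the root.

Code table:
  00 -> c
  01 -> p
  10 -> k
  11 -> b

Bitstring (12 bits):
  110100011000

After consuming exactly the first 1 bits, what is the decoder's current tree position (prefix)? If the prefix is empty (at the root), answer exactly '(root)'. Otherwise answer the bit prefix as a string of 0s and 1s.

Bit 0: prefix='1' (no match yet)

Answer: 1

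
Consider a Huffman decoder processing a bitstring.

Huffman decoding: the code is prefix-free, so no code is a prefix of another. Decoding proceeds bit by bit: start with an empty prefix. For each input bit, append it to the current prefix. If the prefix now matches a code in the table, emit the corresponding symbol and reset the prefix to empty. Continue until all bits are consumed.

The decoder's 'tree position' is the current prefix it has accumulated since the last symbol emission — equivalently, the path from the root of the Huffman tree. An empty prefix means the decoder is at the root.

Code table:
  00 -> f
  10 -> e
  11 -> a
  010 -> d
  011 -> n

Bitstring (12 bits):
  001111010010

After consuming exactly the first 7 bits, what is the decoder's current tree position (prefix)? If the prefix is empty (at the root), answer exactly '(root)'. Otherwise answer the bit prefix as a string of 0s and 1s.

Answer: 0

Derivation:
Bit 0: prefix='0' (no match yet)
Bit 1: prefix='00' -> emit 'f', reset
Bit 2: prefix='1' (no match yet)
Bit 3: prefix='11' -> emit 'a', reset
Bit 4: prefix='1' (no match yet)
Bit 5: prefix='11' -> emit 'a', reset
Bit 6: prefix='0' (no match yet)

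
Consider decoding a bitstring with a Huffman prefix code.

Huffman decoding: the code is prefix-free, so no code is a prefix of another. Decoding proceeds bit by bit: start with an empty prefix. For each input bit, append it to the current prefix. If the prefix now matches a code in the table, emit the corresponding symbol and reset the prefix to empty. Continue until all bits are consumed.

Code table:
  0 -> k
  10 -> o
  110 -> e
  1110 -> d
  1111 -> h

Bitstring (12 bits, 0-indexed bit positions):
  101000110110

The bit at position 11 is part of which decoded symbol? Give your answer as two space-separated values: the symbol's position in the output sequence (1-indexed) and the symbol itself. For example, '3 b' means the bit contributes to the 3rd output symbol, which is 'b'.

Bit 0: prefix='1' (no match yet)
Bit 1: prefix='10' -> emit 'o', reset
Bit 2: prefix='1' (no match yet)
Bit 3: prefix='10' -> emit 'o', reset
Bit 4: prefix='0' -> emit 'k', reset
Bit 5: prefix='0' -> emit 'k', reset
Bit 6: prefix='1' (no match yet)
Bit 7: prefix='11' (no match yet)
Bit 8: prefix='110' -> emit 'e', reset
Bit 9: prefix='1' (no match yet)
Bit 10: prefix='11' (no match yet)
Bit 11: prefix='110' -> emit 'e', reset

Answer: 6 e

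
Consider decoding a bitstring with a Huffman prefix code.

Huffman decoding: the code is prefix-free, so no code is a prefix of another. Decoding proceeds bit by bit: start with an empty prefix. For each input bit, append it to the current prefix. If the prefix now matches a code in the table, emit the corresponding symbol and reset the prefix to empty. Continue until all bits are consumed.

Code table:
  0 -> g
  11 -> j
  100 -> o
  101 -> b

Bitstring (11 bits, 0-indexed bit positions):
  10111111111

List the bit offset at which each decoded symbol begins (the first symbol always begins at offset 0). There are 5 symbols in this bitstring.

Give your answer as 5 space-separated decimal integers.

Bit 0: prefix='1' (no match yet)
Bit 1: prefix='10' (no match yet)
Bit 2: prefix='101' -> emit 'b', reset
Bit 3: prefix='1' (no match yet)
Bit 4: prefix='11' -> emit 'j', reset
Bit 5: prefix='1' (no match yet)
Bit 6: prefix='11' -> emit 'j', reset
Bit 7: prefix='1' (no match yet)
Bit 8: prefix='11' -> emit 'j', reset
Bit 9: prefix='1' (no match yet)
Bit 10: prefix='11' -> emit 'j', reset

Answer: 0 3 5 7 9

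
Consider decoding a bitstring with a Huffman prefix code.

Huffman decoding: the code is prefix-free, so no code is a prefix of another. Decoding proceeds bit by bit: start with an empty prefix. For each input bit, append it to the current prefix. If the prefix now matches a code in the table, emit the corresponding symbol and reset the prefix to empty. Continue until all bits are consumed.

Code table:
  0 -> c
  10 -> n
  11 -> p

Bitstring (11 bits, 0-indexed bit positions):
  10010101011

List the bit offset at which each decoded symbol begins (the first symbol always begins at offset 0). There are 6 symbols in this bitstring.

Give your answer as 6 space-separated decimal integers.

Bit 0: prefix='1' (no match yet)
Bit 1: prefix='10' -> emit 'n', reset
Bit 2: prefix='0' -> emit 'c', reset
Bit 3: prefix='1' (no match yet)
Bit 4: prefix='10' -> emit 'n', reset
Bit 5: prefix='1' (no match yet)
Bit 6: prefix='10' -> emit 'n', reset
Bit 7: prefix='1' (no match yet)
Bit 8: prefix='10' -> emit 'n', reset
Bit 9: prefix='1' (no match yet)
Bit 10: prefix='11' -> emit 'p', reset

Answer: 0 2 3 5 7 9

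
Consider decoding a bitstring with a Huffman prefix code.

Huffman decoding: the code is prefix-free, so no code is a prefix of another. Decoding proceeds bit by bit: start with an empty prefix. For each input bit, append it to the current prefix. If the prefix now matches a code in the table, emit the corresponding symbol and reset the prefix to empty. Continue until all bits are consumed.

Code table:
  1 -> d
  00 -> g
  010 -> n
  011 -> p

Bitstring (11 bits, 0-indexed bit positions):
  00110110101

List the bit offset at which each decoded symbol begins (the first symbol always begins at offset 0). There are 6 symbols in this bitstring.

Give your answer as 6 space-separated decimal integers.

Answer: 0 2 3 4 7 10

Derivation:
Bit 0: prefix='0' (no match yet)
Bit 1: prefix='00' -> emit 'g', reset
Bit 2: prefix='1' -> emit 'd', reset
Bit 3: prefix='1' -> emit 'd', reset
Bit 4: prefix='0' (no match yet)
Bit 5: prefix='01' (no match yet)
Bit 6: prefix='011' -> emit 'p', reset
Bit 7: prefix='0' (no match yet)
Bit 8: prefix='01' (no match yet)
Bit 9: prefix='010' -> emit 'n', reset
Bit 10: prefix='1' -> emit 'd', reset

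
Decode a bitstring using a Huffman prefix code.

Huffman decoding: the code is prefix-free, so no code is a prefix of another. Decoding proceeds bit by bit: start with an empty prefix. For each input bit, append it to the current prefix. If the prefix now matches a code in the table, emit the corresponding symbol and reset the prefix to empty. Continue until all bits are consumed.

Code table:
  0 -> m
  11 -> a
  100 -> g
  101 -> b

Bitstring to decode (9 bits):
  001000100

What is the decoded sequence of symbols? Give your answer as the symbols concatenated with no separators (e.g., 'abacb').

Bit 0: prefix='0' -> emit 'm', reset
Bit 1: prefix='0' -> emit 'm', reset
Bit 2: prefix='1' (no match yet)
Bit 3: prefix='10' (no match yet)
Bit 4: prefix='100' -> emit 'g', reset
Bit 5: prefix='0' -> emit 'm', reset
Bit 6: prefix='1' (no match yet)
Bit 7: prefix='10' (no match yet)
Bit 8: prefix='100' -> emit 'g', reset

Answer: mmgmg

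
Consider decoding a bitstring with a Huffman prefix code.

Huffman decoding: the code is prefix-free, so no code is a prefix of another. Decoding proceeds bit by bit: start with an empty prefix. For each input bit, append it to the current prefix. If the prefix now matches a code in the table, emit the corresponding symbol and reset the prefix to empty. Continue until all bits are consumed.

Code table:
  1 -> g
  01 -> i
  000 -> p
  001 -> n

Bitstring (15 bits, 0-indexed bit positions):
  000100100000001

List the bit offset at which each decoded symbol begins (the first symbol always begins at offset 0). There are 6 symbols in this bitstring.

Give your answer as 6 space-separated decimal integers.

Bit 0: prefix='0' (no match yet)
Bit 1: prefix='00' (no match yet)
Bit 2: prefix='000' -> emit 'p', reset
Bit 3: prefix='1' -> emit 'g', reset
Bit 4: prefix='0' (no match yet)
Bit 5: prefix='00' (no match yet)
Bit 6: prefix='001' -> emit 'n', reset
Bit 7: prefix='0' (no match yet)
Bit 8: prefix='00' (no match yet)
Bit 9: prefix='000' -> emit 'p', reset
Bit 10: prefix='0' (no match yet)
Bit 11: prefix='00' (no match yet)
Bit 12: prefix='000' -> emit 'p', reset
Bit 13: prefix='0' (no match yet)
Bit 14: prefix='01' -> emit 'i', reset

Answer: 0 3 4 7 10 13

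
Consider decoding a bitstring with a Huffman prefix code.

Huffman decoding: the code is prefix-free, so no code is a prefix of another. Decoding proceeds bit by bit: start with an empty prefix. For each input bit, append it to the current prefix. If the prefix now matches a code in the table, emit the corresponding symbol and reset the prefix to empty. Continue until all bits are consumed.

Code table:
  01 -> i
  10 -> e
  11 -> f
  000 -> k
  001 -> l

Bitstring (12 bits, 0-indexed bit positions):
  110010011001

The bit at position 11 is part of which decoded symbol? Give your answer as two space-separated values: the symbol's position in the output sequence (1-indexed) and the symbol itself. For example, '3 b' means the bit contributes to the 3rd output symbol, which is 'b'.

Bit 0: prefix='1' (no match yet)
Bit 1: prefix='11' -> emit 'f', reset
Bit 2: prefix='0' (no match yet)
Bit 3: prefix='00' (no match yet)
Bit 4: prefix='001' -> emit 'l', reset
Bit 5: prefix='0' (no match yet)
Bit 6: prefix='00' (no match yet)
Bit 7: prefix='001' -> emit 'l', reset
Bit 8: prefix='1' (no match yet)
Bit 9: prefix='10' -> emit 'e', reset
Bit 10: prefix='0' (no match yet)
Bit 11: prefix='01' -> emit 'i', reset

Answer: 5 i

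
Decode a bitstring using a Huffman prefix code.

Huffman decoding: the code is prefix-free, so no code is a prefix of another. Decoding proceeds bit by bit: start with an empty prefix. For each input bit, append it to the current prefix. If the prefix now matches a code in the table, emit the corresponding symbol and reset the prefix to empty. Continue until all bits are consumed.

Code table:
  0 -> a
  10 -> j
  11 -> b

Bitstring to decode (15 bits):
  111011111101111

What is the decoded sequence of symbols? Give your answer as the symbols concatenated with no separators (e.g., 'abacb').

Answer: bjbbbabb

Derivation:
Bit 0: prefix='1' (no match yet)
Bit 1: prefix='11' -> emit 'b', reset
Bit 2: prefix='1' (no match yet)
Bit 3: prefix='10' -> emit 'j', reset
Bit 4: prefix='1' (no match yet)
Bit 5: prefix='11' -> emit 'b', reset
Bit 6: prefix='1' (no match yet)
Bit 7: prefix='11' -> emit 'b', reset
Bit 8: prefix='1' (no match yet)
Bit 9: prefix='11' -> emit 'b', reset
Bit 10: prefix='0' -> emit 'a', reset
Bit 11: prefix='1' (no match yet)
Bit 12: prefix='11' -> emit 'b', reset
Bit 13: prefix='1' (no match yet)
Bit 14: prefix='11' -> emit 'b', reset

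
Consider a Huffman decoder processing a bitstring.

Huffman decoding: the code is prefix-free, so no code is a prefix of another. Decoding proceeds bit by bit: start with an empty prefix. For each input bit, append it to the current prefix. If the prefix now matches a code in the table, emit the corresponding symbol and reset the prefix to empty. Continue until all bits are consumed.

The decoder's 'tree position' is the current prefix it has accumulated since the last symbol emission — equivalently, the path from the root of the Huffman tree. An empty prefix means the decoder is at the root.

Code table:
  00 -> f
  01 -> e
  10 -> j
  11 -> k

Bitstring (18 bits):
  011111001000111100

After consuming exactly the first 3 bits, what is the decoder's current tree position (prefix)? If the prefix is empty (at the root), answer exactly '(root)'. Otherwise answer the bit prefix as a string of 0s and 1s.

Bit 0: prefix='0' (no match yet)
Bit 1: prefix='01' -> emit 'e', reset
Bit 2: prefix='1' (no match yet)

Answer: 1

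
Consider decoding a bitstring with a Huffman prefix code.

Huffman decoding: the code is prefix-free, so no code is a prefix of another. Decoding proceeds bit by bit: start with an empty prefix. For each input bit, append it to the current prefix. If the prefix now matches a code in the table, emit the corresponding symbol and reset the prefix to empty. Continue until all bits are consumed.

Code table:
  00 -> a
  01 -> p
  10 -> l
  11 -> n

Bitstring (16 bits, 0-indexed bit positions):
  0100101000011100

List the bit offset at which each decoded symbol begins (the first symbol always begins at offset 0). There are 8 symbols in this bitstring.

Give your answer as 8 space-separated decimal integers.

Answer: 0 2 4 6 8 10 12 14

Derivation:
Bit 0: prefix='0' (no match yet)
Bit 1: prefix='01' -> emit 'p', reset
Bit 2: prefix='0' (no match yet)
Bit 3: prefix='00' -> emit 'a', reset
Bit 4: prefix='1' (no match yet)
Bit 5: prefix='10' -> emit 'l', reset
Bit 6: prefix='1' (no match yet)
Bit 7: prefix='10' -> emit 'l', reset
Bit 8: prefix='0' (no match yet)
Bit 9: prefix='00' -> emit 'a', reset
Bit 10: prefix='0' (no match yet)
Bit 11: prefix='01' -> emit 'p', reset
Bit 12: prefix='1' (no match yet)
Bit 13: prefix='11' -> emit 'n', reset
Bit 14: prefix='0' (no match yet)
Bit 15: prefix='00' -> emit 'a', reset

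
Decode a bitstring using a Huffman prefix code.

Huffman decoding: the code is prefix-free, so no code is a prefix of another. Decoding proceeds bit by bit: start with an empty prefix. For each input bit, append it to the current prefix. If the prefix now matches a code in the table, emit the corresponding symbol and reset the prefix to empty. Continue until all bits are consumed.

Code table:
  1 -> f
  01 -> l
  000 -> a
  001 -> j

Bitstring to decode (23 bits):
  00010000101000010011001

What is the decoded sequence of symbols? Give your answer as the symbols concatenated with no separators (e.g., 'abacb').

Bit 0: prefix='0' (no match yet)
Bit 1: prefix='00' (no match yet)
Bit 2: prefix='000' -> emit 'a', reset
Bit 3: prefix='1' -> emit 'f', reset
Bit 4: prefix='0' (no match yet)
Bit 5: prefix='00' (no match yet)
Bit 6: prefix='000' -> emit 'a', reset
Bit 7: prefix='0' (no match yet)
Bit 8: prefix='01' -> emit 'l', reset
Bit 9: prefix='0' (no match yet)
Bit 10: prefix='01' -> emit 'l', reset
Bit 11: prefix='0' (no match yet)
Bit 12: prefix='00' (no match yet)
Bit 13: prefix='000' -> emit 'a', reset
Bit 14: prefix='0' (no match yet)
Bit 15: prefix='01' -> emit 'l', reset
Bit 16: prefix='0' (no match yet)
Bit 17: prefix='00' (no match yet)
Bit 18: prefix='001' -> emit 'j', reset
Bit 19: prefix='1' -> emit 'f', reset
Bit 20: prefix='0' (no match yet)
Bit 21: prefix='00' (no match yet)
Bit 22: prefix='001' -> emit 'j', reset

Answer: afallaljfj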